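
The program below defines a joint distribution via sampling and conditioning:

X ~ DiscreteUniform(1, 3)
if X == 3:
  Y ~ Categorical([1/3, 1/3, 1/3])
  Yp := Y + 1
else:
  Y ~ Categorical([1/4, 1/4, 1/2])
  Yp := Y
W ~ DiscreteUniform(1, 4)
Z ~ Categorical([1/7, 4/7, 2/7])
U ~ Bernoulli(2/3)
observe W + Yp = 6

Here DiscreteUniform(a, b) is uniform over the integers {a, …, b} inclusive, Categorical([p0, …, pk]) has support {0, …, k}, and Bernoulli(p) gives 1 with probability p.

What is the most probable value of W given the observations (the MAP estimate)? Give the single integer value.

argmax_v P(W = v | obs) = 4

Enumerate traces; 24 have nonzero weight after conditioning:
  (X=1, Y=2, W=4, Z=0, U=0) weight 1/504
  (X=1, Y=2, W=4, Z=0, U=1) weight 1/252
  (X=1, Y=2, W=4, Z=1, U=0) weight 1/126
  (X=1, Y=2, W=4, Z=1, U=1) weight 1/63
  (X=1, Y=2, W=4, Z=2, U=0) weight 1/252
  (X=1, Y=2, W=4, Z=2, U=1) weight 1/126
  (X=2, Y=2, W=4, Z=0, U=0) weight 1/504
  (X=2, Y=2, W=4, Z=0, U=1) weight 1/252
  (X=3, Y=2, W=3, Z=0, U=0) weight 1/756
  … 15 more
Group by W:
  weight(W=3) = 1/36
  weight(W=4) = 1/9
Total weight = 1/36 + 1/9 = 5/36
P(W=3 | obs) = 1/36 / 5/36 = 1/5
P(W=4 | obs) = 1/9 / 5/36 = 4/5
argmax = 4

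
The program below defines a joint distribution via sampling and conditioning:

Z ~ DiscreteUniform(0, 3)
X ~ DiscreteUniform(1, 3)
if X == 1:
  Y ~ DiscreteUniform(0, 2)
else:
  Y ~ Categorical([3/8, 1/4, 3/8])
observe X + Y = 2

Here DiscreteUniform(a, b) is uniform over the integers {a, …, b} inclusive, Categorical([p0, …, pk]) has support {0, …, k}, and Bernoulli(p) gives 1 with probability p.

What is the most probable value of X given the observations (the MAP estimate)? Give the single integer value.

Enumerate traces; 8 have nonzero weight after conditioning:
  (Z=0, X=1, Y=1) weight 1/36
  (Z=0, X=2, Y=0) weight 1/32
  (Z=1, X=1, Y=1) weight 1/36
  (Z=1, X=2, Y=0) weight 1/32
  (Z=2, X=1, Y=1) weight 1/36
  (Z=2, X=2, Y=0) weight 1/32
  (Z=3, X=1, Y=1) weight 1/36
  (Z=3, X=2, Y=0) weight 1/32
Group by X:
  weight(X=1) = 1/9
  weight(X=2) = 1/8
Total weight = 1/9 + 1/8 = 17/72
P(X=1 | obs) = 1/9 / 17/72 = 8/17
P(X=2 | obs) = 1/8 / 17/72 = 9/17
argmax = 2

argmax_v P(X = v | obs) = 2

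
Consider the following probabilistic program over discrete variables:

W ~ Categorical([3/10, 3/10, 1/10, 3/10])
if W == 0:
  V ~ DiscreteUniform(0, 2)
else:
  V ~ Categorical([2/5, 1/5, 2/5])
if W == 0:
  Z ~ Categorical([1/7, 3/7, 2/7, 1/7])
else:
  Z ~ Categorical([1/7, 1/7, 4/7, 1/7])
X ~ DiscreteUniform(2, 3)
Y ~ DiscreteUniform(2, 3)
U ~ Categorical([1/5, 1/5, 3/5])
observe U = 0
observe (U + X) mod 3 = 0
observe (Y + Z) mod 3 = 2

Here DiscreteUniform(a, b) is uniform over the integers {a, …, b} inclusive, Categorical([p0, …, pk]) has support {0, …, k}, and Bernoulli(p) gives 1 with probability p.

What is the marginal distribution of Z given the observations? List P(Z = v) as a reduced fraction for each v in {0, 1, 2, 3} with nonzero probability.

P(Z=0) = 5/27, P(Z=2) = 17/27, P(Z=3) = 5/27

Enumerate traces; 36 have nonzero weight after conditioning:
  (W=0, V=0, Z=0, X=3, Y=2, U=0) weight 1/1400
  (W=0, V=0, Z=2, X=3, Y=3, U=0) weight 1/700
  (W=0, V=0, Z=3, X=3, Y=2, U=0) weight 1/1400
  (W=0, V=1, Z=0, X=3, Y=2, U=0) weight 1/1400
  (W=0, V=1, Z=2, X=3, Y=3, U=0) weight 1/700
  (W=0, V=1, Z=3, X=3, Y=2, U=0) weight 1/1400
  (W=0, V=2, Z=0, X=3, Y=2, U=0) weight 1/1400
  (W=0, V=2, Z=2, X=3, Y=3, U=0) weight 1/700
  … 28 more
Group by Z:
  weight(Z=0) = 1/140
  weight(Z=2) = 17/700
  weight(Z=3) = 1/140
Total weight = 1/140 + 17/700 + 1/140 = 27/700
P(Z=0 | obs) = 1/140 / 27/700 = 5/27
P(Z=2 | obs) = 17/700 / 27/700 = 17/27
P(Z=3 | obs) = 1/140 / 27/700 = 5/27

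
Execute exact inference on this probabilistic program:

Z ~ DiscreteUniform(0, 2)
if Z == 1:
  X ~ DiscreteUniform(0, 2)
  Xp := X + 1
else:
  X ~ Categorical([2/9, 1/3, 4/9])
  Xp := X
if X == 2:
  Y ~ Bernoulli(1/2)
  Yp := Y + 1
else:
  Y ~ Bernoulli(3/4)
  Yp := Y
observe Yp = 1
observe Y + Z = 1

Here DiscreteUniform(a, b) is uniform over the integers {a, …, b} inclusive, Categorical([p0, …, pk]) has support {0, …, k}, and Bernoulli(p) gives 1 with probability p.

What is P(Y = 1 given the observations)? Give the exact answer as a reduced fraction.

P(Y = 1 | obs) = 5/7

Enumerate traces; 3 have nonzero weight after conditioning:
  (Z=0, X=0, Y=1) weight 1/18
  (Z=0, X=1, Y=1) weight 1/12
  (Z=1, X=2, Y=0) weight 1/18
Group by Y:
  weight(Y=0) = 1/18
  weight(Y=1) = 5/36
Total weight = 1/18 + 5/36 = 7/36
P(Y=0 | obs) = 1/18 / 7/36 = 2/7
P(Y=1 | obs) = 5/36 / 7/36 = 5/7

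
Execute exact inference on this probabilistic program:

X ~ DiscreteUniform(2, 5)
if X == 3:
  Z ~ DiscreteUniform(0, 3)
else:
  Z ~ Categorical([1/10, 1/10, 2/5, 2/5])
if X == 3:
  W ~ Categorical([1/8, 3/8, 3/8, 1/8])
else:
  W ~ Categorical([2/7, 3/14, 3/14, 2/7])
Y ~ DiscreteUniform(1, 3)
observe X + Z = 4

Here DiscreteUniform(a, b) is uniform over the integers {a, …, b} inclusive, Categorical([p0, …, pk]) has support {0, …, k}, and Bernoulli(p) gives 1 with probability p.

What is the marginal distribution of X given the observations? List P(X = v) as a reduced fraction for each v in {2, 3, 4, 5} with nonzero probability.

Enumerate traces; 36 have nonzero weight after conditioning:
  (X=2, Z=2, W=0, Y=1) weight 1/105
  (X=2, Z=2, W=0, Y=2) weight 1/105
  (X=2, Z=2, W=0, Y=3) weight 1/105
  (X=2, Z=2, W=1, Y=1) weight 1/140
  (X=2, Z=2, W=1, Y=2) weight 1/140
  (X=2, Z=2, W=1, Y=3) weight 1/140
  (X=2, Z=2, W=2, Y=1) weight 1/140
  (X=2, Z=2, W=2, Y=2) weight 1/140
  (X=3, Z=1, W=0, Y=1) weight 1/384
  (X=4, Z=0, W=0, Y=1) weight 1/420
  … 26 more
Group by X:
  weight(X=2) = 1/10
  weight(X=3) = 1/16
  weight(X=4) = 1/40
Total weight = 1/10 + 1/16 + 1/40 = 3/16
P(X=2 | obs) = 1/10 / 3/16 = 8/15
P(X=3 | obs) = 1/16 / 3/16 = 1/3
P(X=4 | obs) = 1/40 / 3/16 = 2/15

P(X=2) = 8/15, P(X=3) = 1/3, P(X=4) = 2/15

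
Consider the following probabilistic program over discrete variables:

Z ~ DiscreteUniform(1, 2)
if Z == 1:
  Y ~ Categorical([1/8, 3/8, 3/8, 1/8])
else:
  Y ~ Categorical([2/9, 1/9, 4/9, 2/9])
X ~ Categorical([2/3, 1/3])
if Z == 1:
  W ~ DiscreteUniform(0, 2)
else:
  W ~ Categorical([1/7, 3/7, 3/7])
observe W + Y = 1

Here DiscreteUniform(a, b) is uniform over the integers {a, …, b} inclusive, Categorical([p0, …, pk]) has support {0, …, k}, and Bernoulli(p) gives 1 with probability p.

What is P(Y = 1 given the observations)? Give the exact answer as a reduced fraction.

P(Y = 1 | obs) = 71/140

Enumerate traces; 8 have nonzero weight after conditioning:
  (Z=1, Y=0, X=0, W=1) weight 1/72
  (Z=1, Y=0, X=1, W=1) weight 1/144
  (Z=1, Y=1, X=0, W=0) weight 1/24
  (Z=1, Y=1, X=1, W=0) weight 1/48
  (Z=2, Y=0, X=0, W=1) weight 2/63
  (Z=2, Y=0, X=1, W=1) weight 1/63
  (Z=2, Y=1, X=0, W=0) weight 1/189
  (Z=2, Y=1, X=1, W=0) weight 1/378
Group by Y:
  weight(Y=0) = 23/336
  weight(Y=1) = 71/1008
Total weight = 23/336 + 71/1008 = 5/36
P(Y=0 | obs) = 23/336 / 5/36 = 69/140
P(Y=1 | obs) = 71/1008 / 5/36 = 71/140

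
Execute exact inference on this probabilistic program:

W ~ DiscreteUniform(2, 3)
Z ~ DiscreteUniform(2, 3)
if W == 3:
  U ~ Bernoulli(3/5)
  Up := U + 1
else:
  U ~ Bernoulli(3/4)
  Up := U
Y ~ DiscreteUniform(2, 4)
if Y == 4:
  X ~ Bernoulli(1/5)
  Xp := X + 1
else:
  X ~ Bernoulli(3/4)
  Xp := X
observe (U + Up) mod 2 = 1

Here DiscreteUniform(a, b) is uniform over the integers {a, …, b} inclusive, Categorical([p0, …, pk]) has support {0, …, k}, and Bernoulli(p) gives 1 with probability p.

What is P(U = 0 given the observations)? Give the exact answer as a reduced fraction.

Enumerate traces; 24 have nonzero weight after conditioning:
  (W=3, Z=2, U=0, Y=2, X=0) weight 1/120
  (W=3, Z=2, U=0, Y=2, X=1) weight 1/40
  (W=3, Z=2, U=0, Y=3, X=0) weight 1/120
  (W=3, Z=2, U=0, Y=3, X=1) weight 1/40
  (W=3, Z=2, U=0, Y=4, X=0) weight 2/75
  (W=3, Z=2, U=0, Y=4, X=1) weight 1/150
  (W=3, Z=2, U=1, Y=2, X=0) weight 1/80
  (W=3, Z=2, U=1, Y=2, X=1) weight 3/80
  … 16 more
Group by U:
  weight(U=0) = 1/5
  weight(U=1) = 3/10
Total weight = 1/5 + 3/10 = 1/2
P(U=0 | obs) = 1/5 / 1/2 = 2/5
P(U=1 | obs) = 3/10 / 1/2 = 3/5

P(U = 0 | obs) = 2/5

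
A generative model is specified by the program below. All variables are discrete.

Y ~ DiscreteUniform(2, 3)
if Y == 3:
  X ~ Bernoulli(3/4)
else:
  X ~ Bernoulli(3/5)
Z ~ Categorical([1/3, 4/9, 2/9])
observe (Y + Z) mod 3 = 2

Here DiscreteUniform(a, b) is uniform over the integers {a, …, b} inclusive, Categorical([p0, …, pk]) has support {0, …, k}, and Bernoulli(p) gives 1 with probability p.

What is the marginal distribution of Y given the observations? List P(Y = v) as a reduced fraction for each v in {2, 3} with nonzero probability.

P(Y=2) = 3/5, P(Y=3) = 2/5

Enumerate traces; 4 have nonzero weight after conditioning:
  (Y=2, X=0, Z=0) weight 1/15
  (Y=2, X=1, Z=0) weight 1/10
  (Y=3, X=0, Z=2) weight 1/36
  (Y=3, X=1, Z=2) weight 1/12
Group by Y:
  weight(Y=2) = 1/6
  weight(Y=3) = 1/9
Total weight = 1/6 + 1/9 = 5/18
P(Y=2 | obs) = 1/6 / 5/18 = 3/5
P(Y=3 | obs) = 1/9 / 5/18 = 2/5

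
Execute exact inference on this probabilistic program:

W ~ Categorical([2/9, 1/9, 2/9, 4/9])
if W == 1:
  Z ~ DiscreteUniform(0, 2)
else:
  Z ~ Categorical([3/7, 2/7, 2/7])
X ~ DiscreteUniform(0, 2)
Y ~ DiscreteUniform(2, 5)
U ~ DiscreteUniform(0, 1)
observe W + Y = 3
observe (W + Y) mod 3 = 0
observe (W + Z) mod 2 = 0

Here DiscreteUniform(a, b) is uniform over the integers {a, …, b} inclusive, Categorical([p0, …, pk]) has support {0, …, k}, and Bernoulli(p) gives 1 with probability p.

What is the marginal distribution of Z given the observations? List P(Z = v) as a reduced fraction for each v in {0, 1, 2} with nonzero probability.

Enumerate traces; 18 have nonzero weight after conditioning:
  (W=0, Z=0, X=0, Y=3, U=0) weight 1/252
  (W=0, Z=0, X=0, Y=3, U=1) weight 1/252
  (W=0, Z=0, X=1, Y=3, U=0) weight 1/252
  (W=0, Z=0, X=1, Y=3, U=1) weight 1/252
  (W=0, Z=0, X=2, Y=3, U=0) weight 1/252
  (W=0, Z=0, X=2, Y=3, U=1) weight 1/252
  (W=0, Z=2, X=0, Y=3, U=0) weight 1/378
  (W=0, Z=2, X=0, Y=3, U=1) weight 1/378
  (W=1, Z=1, X=0, Y=2, U=0) weight 1/648
  … 9 more
Group by Z:
  weight(Z=0) = 1/42
  weight(Z=1) = 1/108
  weight(Z=2) = 1/63
Total weight = 1/42 + 1/108 + 1/63 = 37/756
P(Z=0 | obs) = 1/42 / 37/756 = 18/37
P(Z=1 | obs) = 1/108 / 37/756 = 7/37
P(Z=2 | obs) = 1/63 / 37/756 = 12/37

P(Z=0) = 18/37, P(Z=1) = 7/37, P(Z=2) = 12/37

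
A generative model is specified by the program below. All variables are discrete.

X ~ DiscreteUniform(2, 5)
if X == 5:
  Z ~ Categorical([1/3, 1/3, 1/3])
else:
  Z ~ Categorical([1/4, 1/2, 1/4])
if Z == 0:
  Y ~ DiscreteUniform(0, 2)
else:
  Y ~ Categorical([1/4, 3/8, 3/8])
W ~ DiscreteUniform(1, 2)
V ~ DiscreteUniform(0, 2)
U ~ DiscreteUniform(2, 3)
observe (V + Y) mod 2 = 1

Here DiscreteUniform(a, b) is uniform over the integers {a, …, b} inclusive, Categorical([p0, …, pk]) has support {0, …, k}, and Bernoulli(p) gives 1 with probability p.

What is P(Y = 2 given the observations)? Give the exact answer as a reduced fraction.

P(Y = 2 | obs) = 419/1571

Enumerate traces; 192 have nonzero weight after conditioning:
  (X=2, Z=0, Y=0, W=1, V=1, U=2) weight 1/576
  (X=2, Z=0, Y=0, W=1, V=1, U=3) weight 1/576
  (X=2, Z=0, Y=0, W=2, V=1, U=2) weight 1/576
  (X=2, Z=0, Y=0, W=2, V=1, U=3) weight 1/576
  (X=2, Z=0, Y=1, W=1, V=0, U=2) weight 1/576
  (X=2, Z=0, Y=1, W=1, V=0, U=3) weight 1/576
  (X=2, Z=0, Y=1, W=1, V=2, U=2) weight 1/576
  (X=2, Z=0, Y=1, W=1, V=2, U=3) weight 1/576
  (X=2, Z=0, Y=2, W=1, V=1, U=2) weight 1/576
  … 183 more
Group by Y:
  weight(Y=0) = 157/1728
  weight(Y=1) = 419/1728
  weight(Y=2) = 419/3456
Total weight = 157/1728 + 419/1728 + 419/3456 = 1571/3456
P(Y=0 | obs) = 157/1728 / 1571/3456 = 314/1571
P(Y=1 | obs) = 419/1728 / 1571/3456 = 838/1571
P(Y=2 | obs) = 419/3456 / 1571/3456 = 419/1571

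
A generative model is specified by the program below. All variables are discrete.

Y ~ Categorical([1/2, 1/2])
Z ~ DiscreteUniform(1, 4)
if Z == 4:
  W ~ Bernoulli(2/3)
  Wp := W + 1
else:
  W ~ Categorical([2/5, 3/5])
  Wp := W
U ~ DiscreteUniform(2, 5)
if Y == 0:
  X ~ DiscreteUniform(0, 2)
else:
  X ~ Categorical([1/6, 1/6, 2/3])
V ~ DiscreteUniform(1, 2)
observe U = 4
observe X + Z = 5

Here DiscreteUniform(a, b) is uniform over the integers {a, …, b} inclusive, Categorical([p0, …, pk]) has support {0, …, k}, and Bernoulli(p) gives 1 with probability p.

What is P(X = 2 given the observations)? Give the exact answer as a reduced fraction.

Enumerate traces; 16 have nonzero weight after conditioning:
  (Y=0, Z=3, W=0, U=4, X=2, V=1) weight 1/480
  (Y=0, Z=3, W=0, U=4, X=2, V=2) weight 1/480
  (Y=0, Z=3, W=1, U=4, X=2, V=1) weight 1/320
  (Y=0, Z=3, W=1, U=4, X=2, V=2) weight 1/320
  (Y=0, Z=4, W=0, U=4, X=1, V=1) weight 1/576
  (Y=0, Z=4, W=0, U=4, X=1, V=2) weight 1/576
  (Y=0, Z=4, W=1, U=4, X=1, V=1) weight 1/288
  (Y=0, Z=4, W=1, U=4, X=1, V=2) weight 1/288
  … 8 more
Group by X:
  weight(X=1) = 1/64
  weight(X=2) = 1/32
Total weight = 1/64 + 1/32 = 3/64
P(X=1 | obs) = 1/64 / 3/64 = 1/3
P(X=2 | obs) = 1/32 / 3/64 = 2/3

P(X = 2 | obs) = 2/3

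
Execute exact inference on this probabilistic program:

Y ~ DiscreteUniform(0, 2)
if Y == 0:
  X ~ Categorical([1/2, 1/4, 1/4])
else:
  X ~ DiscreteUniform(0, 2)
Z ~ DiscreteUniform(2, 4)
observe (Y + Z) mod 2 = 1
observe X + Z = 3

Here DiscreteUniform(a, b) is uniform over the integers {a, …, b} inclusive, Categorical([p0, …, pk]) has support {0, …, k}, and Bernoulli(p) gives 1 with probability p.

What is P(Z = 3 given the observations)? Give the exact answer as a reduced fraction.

Enumerate traces; 3 have nonzero weight after conditioning:
  (Y=0, X=0, Z=3) weight 1/18
  (Y=1, X=1, Z=2) weight 1/27
  (Y=2, X=0, Z=3) weight 1/27
Group by Z:
  weight(Z=2) = 1/27
  weight(Z=3) = 5/54
Total weight = 1/27 + 5/54 = 7/54
P(Z=2 | obs) = 1/27 / 7/54 = 2/7
P(Z=3 | obs) = 5/54 / 7/54 = 5/7

P(Z = 3 | obs) = 5/7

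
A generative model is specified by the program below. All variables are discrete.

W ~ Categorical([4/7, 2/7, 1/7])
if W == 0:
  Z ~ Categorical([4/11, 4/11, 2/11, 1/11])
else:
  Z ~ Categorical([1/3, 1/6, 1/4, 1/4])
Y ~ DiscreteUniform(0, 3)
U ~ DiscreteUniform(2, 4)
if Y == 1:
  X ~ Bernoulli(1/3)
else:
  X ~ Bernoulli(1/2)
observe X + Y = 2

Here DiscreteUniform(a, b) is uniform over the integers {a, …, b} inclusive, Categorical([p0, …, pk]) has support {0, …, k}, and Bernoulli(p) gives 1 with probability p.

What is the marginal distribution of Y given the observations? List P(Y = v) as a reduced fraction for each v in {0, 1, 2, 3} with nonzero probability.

P(Y=1) = 2/5, P(Y=2) = 3/5

Enumerate traces; 72 have nonzero weight after conditioning:
  (W=0, Z=0, Y=1, U=2, X=1) weight 4/693
  (W=0, Z=0, Y=1, U=3, X=1) weight 4/693
  (W=0, Z=0, Y=1, U=4, X=1) weight 4/693
  (W=0, Z=0, Y=2, U=2, X=0) weight 2/231
  (W=0, Z=0, Y=2, U=3, X=0) weight 2/231
  (W=0, Z=0, Y=2, U=4, X=0) weight 2/231
  (W=0, Z=1, Y=1, U=2, X=1) weight 4/693
  (W=0, Z=1, Y=1, U=3, X=1) weight 4/693
  … 64 more
Group by Y:
  weight(Y=1) = 1/12
  weight(Y=2) = 1/8
Total weight = 1/12 + 1/8 = 5/24
P(Y=1 | obs) = 1/12 / 5/24 = 2/5
P(Y=2 | obs) = 1/8 / 5/24 = 3/5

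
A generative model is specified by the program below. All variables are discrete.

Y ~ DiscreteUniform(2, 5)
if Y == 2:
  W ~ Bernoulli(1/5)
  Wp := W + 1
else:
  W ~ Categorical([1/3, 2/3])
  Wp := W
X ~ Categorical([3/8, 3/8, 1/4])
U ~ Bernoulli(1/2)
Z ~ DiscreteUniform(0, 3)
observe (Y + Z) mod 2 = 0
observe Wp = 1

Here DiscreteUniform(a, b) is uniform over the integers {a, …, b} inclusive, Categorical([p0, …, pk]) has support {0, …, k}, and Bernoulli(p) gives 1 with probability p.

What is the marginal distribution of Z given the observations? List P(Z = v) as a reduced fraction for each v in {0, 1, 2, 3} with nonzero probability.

Enumerate traces; 48 have nonzero weight after conditioning:
  (Y=2, W=0, X=0, U=0, Z=0) weight 3/320
  (Y=2, W=0, X=0, U=0, Z=2) weight 3/320
  (Y=2, W=0, X=0, U=1, Z=0) weight 3/320
  (Y=2, W=0, X=0, U=1, Z=2) weight 3/320
  (Y=2, W=0, X=1, U=0, Z=0) weight 3/320
  (Y=2, W=0, X=1, U=0, Z=2) weight 3/320
  (Y=2, W=0, X=1, U=1, Z=0) weight 3/320
  (Y=2, W=0, X=1, U=1, Z=2) weight 3/320
  (Y=3, W=1, X=0, U=0, Z=1) weight 1/128
  (Y=3, W=1, X=0, U=0, Z=3) weight 1/128
  … 38 more
Group by Z:
  weight(Z=0) = 11/120
  weight(Z=1) = 1/12
  weight(Z=2) = 11/120
  weight(Z=3) = 1/12
Total weight = 11/120 + 1/12 + 11/120 + 1/12 = 7/20
P(Z=0 | obs) = 11/120 / 7/20 = 11/42
P(Z=1 | obs) = 1/12 / 7/20 = 5/21
P(Z=2 | obs) = 11/120 / 7/20 = 11/42
P(Z=3 | obs) = 1/12 / 7/20 = 5/21

P(Z=0) = 11/42, P(Z=1) = 5/21, P(Z=2) = 11/42, P(Z=3) = 5/21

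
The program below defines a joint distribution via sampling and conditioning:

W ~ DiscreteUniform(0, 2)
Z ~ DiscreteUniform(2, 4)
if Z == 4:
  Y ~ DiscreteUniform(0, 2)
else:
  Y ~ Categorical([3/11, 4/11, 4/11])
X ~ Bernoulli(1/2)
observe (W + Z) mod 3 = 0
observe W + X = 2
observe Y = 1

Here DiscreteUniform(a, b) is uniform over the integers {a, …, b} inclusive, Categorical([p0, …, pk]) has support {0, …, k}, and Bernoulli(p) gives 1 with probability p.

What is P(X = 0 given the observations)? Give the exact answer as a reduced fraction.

Enumerate traces; 2 have nonzero weight after conditioning:
  (W=1, Z=2, Y=1, X=1) weight 2/99
  (W=2, Z=4, Y=1, X=0) weight 1/54
Group by X:
  weight(X=0) = 1/54
  weight(X=1) = 2/99
Total weight = 1/54 + 2/99 = 23/594
P(X=0 | obs) = 1/54 / 23/594 = 11/23
P(X=1 | obs) = 2/99 / 23/594 = 12/23

P(X = 0 | obs) = 11/23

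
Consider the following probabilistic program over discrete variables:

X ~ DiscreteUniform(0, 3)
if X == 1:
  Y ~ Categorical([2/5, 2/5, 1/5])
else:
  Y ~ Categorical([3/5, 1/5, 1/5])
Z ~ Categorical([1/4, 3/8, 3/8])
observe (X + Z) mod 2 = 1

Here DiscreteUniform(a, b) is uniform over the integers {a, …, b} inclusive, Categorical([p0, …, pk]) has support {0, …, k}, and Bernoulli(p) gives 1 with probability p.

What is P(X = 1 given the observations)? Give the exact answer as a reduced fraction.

P(X = 1 | obs) = 5/16

Enumerate traces; 18 have nonzero weight after conditioning:
  (X=0, Y=0, Z=1) weight 9/160
  (X=0, Y=1, Z=1) weight 3/160
  (X=0, Y=2, Z=1) weight 3/160
  (X=1, Y=0, Z=0) weight 1/40
  (X=1, Y=0, Z=2) weight 3/80
  (X=1, Y=1, Z=0) weight 1/40
  (X=1, Y=1, Z=2) weight 3/80
  (X=1, Y=2, Z=0) weight 1/80
  (X=2, Y=0, Z=1) weight 9/160
  (X=3, Y=0, Z=0) weight 3/80
  … 8 more
Group by X:
  weight(X=0) = 3/32
  weight(X=1) = 5/32
  weight(X=2) = 3/32
  weight(X=3) = 5/32
Total weight = 3/32 + 5/32 + 3/32 + 5/32 = 1/2
P(X=0 | obs) = 3/32 / 1/2 = 3/16
P(X=1 | obs) = 5/32 / 1/2 = 5/16
P(X=2 | obs) = 3/32 / 1/2 = 3/16
P(X=3 | obs) = 5/32 / 1/2 = 5/16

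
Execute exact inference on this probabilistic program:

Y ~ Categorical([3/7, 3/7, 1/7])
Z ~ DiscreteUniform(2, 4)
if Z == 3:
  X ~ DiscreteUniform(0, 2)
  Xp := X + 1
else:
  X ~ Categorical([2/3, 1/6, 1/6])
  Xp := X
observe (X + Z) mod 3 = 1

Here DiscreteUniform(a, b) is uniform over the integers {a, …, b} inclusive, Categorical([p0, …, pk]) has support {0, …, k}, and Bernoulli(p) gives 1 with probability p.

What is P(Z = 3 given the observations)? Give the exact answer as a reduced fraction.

Enumerate traces; 9 have nonzero weight after conditioning:
  (Y=0, Z=2, X=2) weight 1/42
  (Y=0, Z=3, X=1) weight 1/21
  (Y=0, Z=4, X=0) weight 2/21
  (Y=1, Z=2, X=2) weight 1/42
  (Y=1, Z=3, X=1) weight 1/21
  (Y=1, Z=4, X=0) weight 2/21
  (Y=2, Z=2, X=2) weight 1/126
  (Y=2, Z=3, X=1) weight 1/63
  … 1 more
Group by Z:
  weight(Z=2) = 1/18
  weight(Z=3) = 1/9
  weight(Z=4) = 2/9
Total weight = 1/18 + 1/9 + 2/9 = 7/18
P(Z=2 | obs) = 1/18 / 7/18 = 1/7
P(Z=3 | obs) = 1/9 / 7/18 = 2/7
P(Z=4 | obs) = 2/9 / 7/18 = 4/7

P(Z = 3 | obs) = 2/7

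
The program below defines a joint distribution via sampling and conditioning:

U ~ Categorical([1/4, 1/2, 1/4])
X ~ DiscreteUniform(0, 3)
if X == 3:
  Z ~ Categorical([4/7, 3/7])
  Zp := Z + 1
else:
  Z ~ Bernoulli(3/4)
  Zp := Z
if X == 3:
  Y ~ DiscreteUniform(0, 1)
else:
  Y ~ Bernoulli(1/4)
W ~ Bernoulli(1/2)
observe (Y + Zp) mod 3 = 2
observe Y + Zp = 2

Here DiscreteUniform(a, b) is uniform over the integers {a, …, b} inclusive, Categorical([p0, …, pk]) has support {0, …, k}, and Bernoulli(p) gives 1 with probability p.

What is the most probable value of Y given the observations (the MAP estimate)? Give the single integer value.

argmax_v P(Y = v | obs) = 1

Enumerate traces; 30 have nonzero weight after conditioning:
  (U=0, X=0, Z=1, Y=1, W=0) weight 3/512
  (U=0, X=0, Z=1, Y=1, W=1) weight 3/512
  (U=0, X=1, Z=1, Y=1, W=0) weight 3/512
  (U=0, X=1, Z=1, Y=1, W=1) weight 3/512
  (U=0, X=2, Z=1, Y=1, W=0) weight 3/512
  (U=0, X=2, Z=1, Y=1, W=1) weight 3/512
  (U=0, X=3, Z=0, Y=1, W=0) weight 1/112
  (U=0, X=3, Z=0, Y=1, W=1) weight 1/112
  (U=0, X=3, Z=1, Y=0, W=0) weight 3/448
  … 21 more
Group by Y:
  weight(Y=0) = 3/56
  weight(Y=1) = 95/448
Total weight = 3/56 + 95/448 = 17/64
P(Y=0 | obs) = 3/56 / 17/64 = 24/119
P(Y=1 | obs) = 95/448 / 17/64 = 95/119
argmax = 1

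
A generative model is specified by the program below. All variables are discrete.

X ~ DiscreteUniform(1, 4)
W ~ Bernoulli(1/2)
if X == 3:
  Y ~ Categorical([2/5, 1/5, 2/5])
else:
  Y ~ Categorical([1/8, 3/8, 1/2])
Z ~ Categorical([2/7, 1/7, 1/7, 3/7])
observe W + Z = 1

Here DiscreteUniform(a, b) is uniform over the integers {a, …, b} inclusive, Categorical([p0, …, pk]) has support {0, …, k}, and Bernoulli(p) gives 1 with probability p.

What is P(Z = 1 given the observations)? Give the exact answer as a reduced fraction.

Enumerate traces; 24 have nonzero weight after conditioning:
  (X=1, W=0, Y=0, Z=1) weight 1/448
  (X=1, W=0, Y=1, Z=1) weight 3/448
  (X=1, W=0, Y=2, Z=1) weight 1/112
  (X=1, W=1, Y=0, Z=0) weight 1/224
  (X=1, W=1, Y=1, Z=0) weight 3/224
  (X=1, W=1, Y=2, Z=0) weight 1/56
  (X=2, W=0, Y=0, Z=1) weight 1/448
  (X=2, W=0, Y=1, Z=1) weight 3/448
  … 16 more
Group by Z:
  weight(Z=0) = 1/7
  weight(Z=1) = 1/14
Total weight = 1/7 + 1/14 = 3/14
P(Z=0 | obs) = 1/7 / 3/14 = 2/3
P(Z=1 | obs) = 1/14 / 3/14 = 1/3

P(Z = 1 | obs) = 1/3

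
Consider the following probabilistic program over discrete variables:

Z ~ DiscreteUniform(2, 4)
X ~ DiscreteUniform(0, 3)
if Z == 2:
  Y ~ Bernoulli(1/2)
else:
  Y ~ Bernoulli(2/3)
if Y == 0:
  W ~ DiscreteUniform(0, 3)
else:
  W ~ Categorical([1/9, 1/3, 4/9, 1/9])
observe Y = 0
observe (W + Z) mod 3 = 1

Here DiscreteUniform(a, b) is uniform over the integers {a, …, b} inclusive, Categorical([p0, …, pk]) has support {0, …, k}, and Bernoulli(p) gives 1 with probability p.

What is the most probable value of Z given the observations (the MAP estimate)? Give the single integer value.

argmax_v P(Z = v | obs) = 4

Enumerate traces; 16 have nonzero weight after conditioning:
  (Z=2, X=0, Y=0, W=2) weight 1/96
  (Z=2, X=1, Y=0, W=2) weight 1/96
  (Z=2, X=2, Y=0, W=2) weight 1/96
  (Z=2, X=3, Y=0, W=2) weight 1/96
  (Z=3, X=0, Y=0, W=1) weight 1/144
  (Z=3, X=1, Y=0, W=1) weight 1/144
  (Z=3, X=2, Y=0, W=1) weight 1/144
  (Z=3, X=3, Y=0, W=1) weight 1/144
  (Z=4, X=0, Y=0, W=0) weight 1/144
  … 7 more
Group by Z:
  weight(Z=2) = 1/24
  weight(Z=3) = 1/36
  weight(Z=4) = 1/18
Total weight = 1/24 + 1/36 + 1/18 = 1/8
P(Z=2 | obs) = 1/24 / 1/8 = 1/3
P(Z=3 | obs) = 1/36 / 1/8 = 2/9
P(Z=4 | obs) = 1/18 / 1/8 = 4/9
argmax = 4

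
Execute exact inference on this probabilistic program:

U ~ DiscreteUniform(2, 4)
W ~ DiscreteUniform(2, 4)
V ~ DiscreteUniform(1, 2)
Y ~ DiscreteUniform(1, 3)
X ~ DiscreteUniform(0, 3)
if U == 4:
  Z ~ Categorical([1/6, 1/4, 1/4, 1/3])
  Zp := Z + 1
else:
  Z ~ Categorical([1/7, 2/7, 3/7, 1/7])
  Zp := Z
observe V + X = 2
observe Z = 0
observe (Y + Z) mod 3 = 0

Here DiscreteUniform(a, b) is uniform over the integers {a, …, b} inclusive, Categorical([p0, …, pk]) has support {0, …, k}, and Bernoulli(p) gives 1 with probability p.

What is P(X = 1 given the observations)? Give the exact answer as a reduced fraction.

P(X = 1 | obs) = 1/2

Enumerate traces; 18 have nonzero weight after conditioning:
  (U=2, W=2, V=1, Y=3, X=1, Z=0) weight 1/1512
  (U=2, W=2, V=2, Y=3, X=0, Z=0) weight 1/1512
  (U=2, W=3, V=1, Y=3, X=1, Z=0) weight 1/1512
  (U=2, W=3, V=2, Y=3, X=0, Z=0) weight 1/1512
  (U=2, W=4, V=1, Y=3, X=1, Z=0) weight 1/1512
  (U=2, W=4, V=2, Y=3, X=0, Z=0) weight 1/1512
  (U=3, W=2, V=1, Y=3, X=1, Z=0) weight 1/1512
  (U=3, W=2, V=2, Y=3, X=0, Z=0) weight 1/1512
  … 10 more
Group by X:
  weight(X=0) = 19/3024
  weight(X=1) = 19/3024
Total weight = 19/3024 + 19/3024 = 19/1512
P(X=0 | obs) = 19/3024 / 19/1512 = 1/2
P(X=1 | obs) = 19/3024 / 19/1512 = 1/2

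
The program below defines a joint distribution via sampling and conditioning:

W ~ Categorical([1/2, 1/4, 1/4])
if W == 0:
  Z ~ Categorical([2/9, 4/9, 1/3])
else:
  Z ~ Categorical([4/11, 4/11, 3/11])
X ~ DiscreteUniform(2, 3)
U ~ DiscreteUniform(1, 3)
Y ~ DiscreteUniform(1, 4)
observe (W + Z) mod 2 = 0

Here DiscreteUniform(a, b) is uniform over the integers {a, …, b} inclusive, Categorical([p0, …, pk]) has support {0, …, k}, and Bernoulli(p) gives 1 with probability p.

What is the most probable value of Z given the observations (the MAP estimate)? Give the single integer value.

argmax_v P(Z = v | obs) = 2

Enumerate traces; 120 have nonzero weight after conditioning:
  (W=0, Z=0, X=2, U=1, Y=1) weight 1/216
  (W=0, Z=0, X=2, U=1, Y=2) weight 1/216
  (W=0, Z=0, X=2, U=1, Y=3) weight 1/216
  (W=0, Z=0, X=2, U=1, Y=4) weight 1/216
  (W=0, Z=0, X=2, U=2, Y=1) weight 1/216
  (W=0, Z=0, X=2, U=2, Y=2) weight 1/216
  (W=0, Z=0, X=2, U=2, Y=3) weight 1/216
  (W=0, Z=0, X=2, U=2, Y=4) weight 1/216
  (W=0, Z=2, X=2, U=1, Y=1) weight 1/144
  (W=1, Z=1, X=2, U=1, Y=1) weight 1/264
  … 110 more
Group by Z:
  weight(Z=0) = 20/99
  weight(Z=1) = 1/11
  weight(Z=2) = 31/132
Total weight = 20/99 + 1/11 + 31/132 = 19/36
P(Z=0 | obs) = 20/99 / 19/36 = 80/209
P(Z=1 | obs) = 1/11 / 19/36 = 36/209
P(Z=2 | obs) = 31/132 / 19/36 = 93/209
argmax = 2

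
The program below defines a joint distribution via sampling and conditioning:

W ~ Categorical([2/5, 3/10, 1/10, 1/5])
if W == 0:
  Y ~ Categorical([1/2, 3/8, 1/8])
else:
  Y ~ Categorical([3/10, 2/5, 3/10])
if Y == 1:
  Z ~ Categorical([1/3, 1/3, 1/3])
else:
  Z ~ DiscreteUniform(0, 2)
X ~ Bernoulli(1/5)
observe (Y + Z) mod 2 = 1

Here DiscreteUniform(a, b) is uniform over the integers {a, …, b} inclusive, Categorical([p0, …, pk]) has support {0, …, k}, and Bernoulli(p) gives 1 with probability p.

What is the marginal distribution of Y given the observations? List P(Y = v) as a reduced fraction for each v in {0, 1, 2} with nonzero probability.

P(Y=0) = 38/139, P(Y=1) = 78/139, P(Y=2) = 23/139

Enumerate traces; 32 have nonzero weight after conditioning:
  (W=0, Y=0, Z=1, X=0) weight 4/75
  (W=0, Y=0, Z=1, X=1) weight 1/75
  (W=0, Y=1, Z=0, X=0) weight 1/25
  (W=0, Y=1, Z=0, X=1) weight 1/100
  (W=0, Y=1, Z=2, X=0) weight 1/25
  (W=0, Y=1, Z=2, X=1) weight 1/100
  (W=0, Y=2, Z=1, X=0) weight 1/75
  (W=0, Y=2, Z=1, X=1) weight 1/300
  … 24 more
Group by Y:
  weight(Y=0) = 19/150
  weight(Y=1) = 13/50
  weight(Y=2) = 23/300
Total weight = 19/150 + 13/50 + 23/300 = 139/300
P(Y=0 | obs) = 19/150 / 139/300 = 38/139
P(Y=1 | obs) = 13/50 / 139/300 = 78/139
P(Y=2 | obs) = 23/300 / 139/300 = 23/139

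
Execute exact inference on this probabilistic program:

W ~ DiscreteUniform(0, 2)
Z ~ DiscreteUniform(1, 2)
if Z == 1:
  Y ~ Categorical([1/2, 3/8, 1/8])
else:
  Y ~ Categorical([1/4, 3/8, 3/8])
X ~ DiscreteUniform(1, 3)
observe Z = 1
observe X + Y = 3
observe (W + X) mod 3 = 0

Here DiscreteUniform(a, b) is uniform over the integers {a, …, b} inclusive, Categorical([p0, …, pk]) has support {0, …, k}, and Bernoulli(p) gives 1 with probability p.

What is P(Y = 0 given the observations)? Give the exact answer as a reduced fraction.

Enumerate traces; 3 have nonzero weight after conditioning:
  (W=0, Z=1, Y=0, X=3) weight 1/36
  (W=1, Z=1, Y=1, X=2) weight 1/48
  (W=2, Z=1, Y=2, X=1) weight 1/144
Group by Y:
  weight(Y=0) = 1/36
  weight(Y=1) = 1/48
  weight(Y=2) = 1/144
Total weight = 1/36 + 1/48 + 1/144 = 1/18
P(Y=0 | obs) = 1/36 / 1/18 = 1/2
P(Y=1 | obs) = 1/48 / 1/18 = 3/8
P(Y=2 | obs) = 1/144 / 1/18 = 1/8

P(Y = 0 | obs) = 1/2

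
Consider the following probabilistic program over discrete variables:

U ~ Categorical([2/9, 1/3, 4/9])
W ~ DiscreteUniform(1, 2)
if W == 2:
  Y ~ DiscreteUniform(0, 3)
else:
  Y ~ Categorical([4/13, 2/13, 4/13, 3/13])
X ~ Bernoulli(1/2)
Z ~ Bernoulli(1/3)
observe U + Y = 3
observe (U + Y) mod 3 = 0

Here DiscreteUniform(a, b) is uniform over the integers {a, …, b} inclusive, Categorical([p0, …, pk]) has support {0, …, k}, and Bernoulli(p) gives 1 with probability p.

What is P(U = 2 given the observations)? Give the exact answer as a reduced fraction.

P(U = 2 | obs) = 84/221

Enumerate traces; 24 have nonzero weight after conditioning:
  (U=0, W=1, Y=3, X=0, Z=0) weight 1/117
  (U=0, W=1, Y=3, X=0, Z=1) weight 1/234
  (U=0, W=1, Y=3, X=1, Z=0) weight 1/117
  (U=0, W=1, Y=3, X=1, Z=1) weight 1/234
  (U=0, W=2, Y=3, X=0, Z=0) weight 1/108
  (U=0, W=2, Y=3, X=0, Z=1) weight 1/216
  (U=0, W=2, Y=3, X=1, Z=0) weight 1/108
  (U=0, W=2, Y=3, X=1, Z=1) weight 1/216
  (U=1, W=1, Y=2, X=0, Z=0) weight 2/117
  (U=2, W=1, Y=1, X=0, Z=0) weight 4/351
  … 14 more
Group by U:
  weight(U=0) = 25/468
  weight(U=1) = 29/312
  weight(U=2) = 7/78
Total weight = 25/468 + 29/312 + 7/78 = 17/72
P(U=0 | obs) = 25/468 / 17/72 = 50/221
P(U=1 | obs) = 29/312 / 17/72 = 87/221
P(U=2 | obs) = 7/78 / 17/72 = 84/221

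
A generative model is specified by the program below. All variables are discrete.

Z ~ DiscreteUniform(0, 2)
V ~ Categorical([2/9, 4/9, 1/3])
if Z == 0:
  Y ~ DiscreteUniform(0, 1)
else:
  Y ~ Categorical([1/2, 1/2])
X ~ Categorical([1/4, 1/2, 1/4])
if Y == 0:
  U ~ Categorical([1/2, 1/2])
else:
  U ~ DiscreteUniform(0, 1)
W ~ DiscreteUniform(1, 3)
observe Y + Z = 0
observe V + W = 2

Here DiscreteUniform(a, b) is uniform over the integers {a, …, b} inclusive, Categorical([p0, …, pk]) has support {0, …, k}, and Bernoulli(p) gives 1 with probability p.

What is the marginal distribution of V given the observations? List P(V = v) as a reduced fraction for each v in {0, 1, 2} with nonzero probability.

Enumerate traces; 12 have nonzero weight after conditioning:
  (Z=0, V=0, Y=0, X=0, U=0, W=2) weight 1/648
  (Z=0, V=0, Y=0, X=0, U=1, W=2) weight 1/648
  (Z=0, V=0, Y=0, X=1, U=0, W=2) weight 1/324
  (Z=0, V=0, Y=0, X=1, U=1, W=2) weight 1/324
  (Z=0, V=0, Y=0, X=2, U=0, W=2) weight 1/648
  (Z=0, V=0, Y=0, X=2, U=1, W=2) weight 1/648
  (Z=0, V=1, Y=0, X=0, U=0, W=1) weight 1/324
  (Z=0, V=1, Y=0, X=0, U=1, W=1) weight 1/324
  … 4 more
Group by V:
  weight(V=0) = 1/81
  weight(V=1) = 2/81
Total weight = 1/81 + 2/81 = 1/27
P(V=0 | obs) = 1/81 / 1/27 = 1/3
P(V=1 | obs) = 2/81 / 1/27 = 2/3

P(V=0) = 1/3, P(V=1) = 2/3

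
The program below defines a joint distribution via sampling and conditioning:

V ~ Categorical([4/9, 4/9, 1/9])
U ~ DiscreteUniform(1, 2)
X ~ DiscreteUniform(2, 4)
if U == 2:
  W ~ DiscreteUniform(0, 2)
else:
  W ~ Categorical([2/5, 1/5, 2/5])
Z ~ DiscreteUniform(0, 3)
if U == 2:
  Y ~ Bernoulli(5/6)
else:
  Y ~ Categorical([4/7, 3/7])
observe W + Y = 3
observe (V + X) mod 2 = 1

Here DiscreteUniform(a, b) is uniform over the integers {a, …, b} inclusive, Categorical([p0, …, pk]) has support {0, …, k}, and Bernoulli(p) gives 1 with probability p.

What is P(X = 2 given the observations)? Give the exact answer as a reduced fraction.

P(X = 2 | obs) = 4/13

Enumerate traces; 32 have nonzero weight after conditioning:
  (V=0, U=1, X=3, W=2, Z=0, Y=1) weight 1/315
  (V=0, U=1, X=3, W=2, Z=1, Y=1) weight 1/315
  (V=0, U=1, X=3, W=2, Z=2, Y=1) weight 1/315
  (V=0, U=1, X=3, W=2, Z=3, Y=1) weight 1/315
  (V=0, U=2, X=3, W=2, Z=0, Y=1) weight 5/972
  (V=0, U=2, X=3, W=2, Z=1, Y=1) weight 5/972
  (V=0, U=2, X=3, W=2, Z=2, Y=1) weight 5/972
  (V=0, U=2, X=3, W=2, Z=3, Y=1) weight 5/972
  (V=1, U=1, X=2, W=2, Z=0, Y=1) weight 1/315
  (V=1, U=1, X=4, W=2, Z=0, Y=1) weight 1/315
  … 22 more
Group by X:
  weight(X=2) = 283/8505
  weight(X=3) = 283/6804
  weight(X=4) = 283/8505
Total weight = 283/8505 + 283/6804 + 283/8505 = 3679/34020
P(X=2 | obs) = 283/8505 / 3679/34020 = 4/13
P(X=3 | obs) = 283/6804 / 3679/34020 = 5/13
P(X=4 | obs) = 283/8505 / 3679/34020 = 4/13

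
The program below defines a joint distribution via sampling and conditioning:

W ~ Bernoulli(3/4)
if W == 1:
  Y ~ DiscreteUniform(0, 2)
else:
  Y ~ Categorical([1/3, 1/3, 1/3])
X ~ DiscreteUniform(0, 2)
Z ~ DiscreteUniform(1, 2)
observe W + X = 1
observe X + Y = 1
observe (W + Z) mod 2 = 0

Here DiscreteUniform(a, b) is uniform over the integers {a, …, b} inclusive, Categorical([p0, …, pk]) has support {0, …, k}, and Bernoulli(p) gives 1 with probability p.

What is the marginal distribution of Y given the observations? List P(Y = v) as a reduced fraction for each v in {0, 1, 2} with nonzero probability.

Enumerate traces; 2 have nonzero weight after conditioning:
  (W=0, Y=0, X=1, Z=2) weight 1/72
  (W=1, Y=1, X=0, Z=1) weight 1/24
Group by Y:
  weight(Y=0) = 1/72
  weight(Y=1) = 1/24
Total weight = 1/72 + 1/24 = 1/18
P(Y=0 | obs) = 1/72 / 1/18 = 1/4
P(Y=1 | obs) = 1/24 / 1/18 = 3/4

P(Y=0) = 1/4, P(Y=1) = 3/4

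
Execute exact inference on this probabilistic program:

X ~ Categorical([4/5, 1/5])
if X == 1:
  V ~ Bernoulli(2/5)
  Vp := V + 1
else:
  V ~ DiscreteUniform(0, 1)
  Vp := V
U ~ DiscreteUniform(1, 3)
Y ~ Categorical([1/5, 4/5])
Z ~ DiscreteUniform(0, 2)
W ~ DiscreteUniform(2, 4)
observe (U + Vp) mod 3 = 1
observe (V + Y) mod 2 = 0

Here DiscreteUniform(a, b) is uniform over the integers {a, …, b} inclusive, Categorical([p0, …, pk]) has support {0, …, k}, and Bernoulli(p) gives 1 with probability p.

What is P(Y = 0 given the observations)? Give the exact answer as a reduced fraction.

P(Y = 0 | obs) = 13/61

Enumerate traces; 36 have nonzero weight after conditioning:
  (X=0, V=0, U=1, Y=0, Z=0, W=2) weight 2/675
  (X=0, V=0, U=1, Y=0, Z=0, W=3) weight 2/675
  (X=0, V=0, U=1, Y=0, Z=0, W=4) weight 2/675
  (X=0, V=0, U=1, Y=0, Z=1, W=2) weight 2/675
  (X=0, V=0, U=1, Y=0, Z=1, W=3) weight 2/675
  (X=0, V=0, U=1, Y=0, Z=1, W=4) weight 2/675
  (X=0, V=0, U=1, Y=0, Z=2, W=2) weight 2/675
  (X=0, V=0, U=1, Y=0, Z=2, W=3) weight 2/675
  (X=0, V=1, U=3, Y=1, Z=0, W=2) weight 8/675
  … 27 more
Group by Y:
  weight(Y=0) = 13/375
  weight(Y=1) = 16/125
Total weight = 13/375 + 16/125 = 61/375
P(Y=0 | obs) = 13/375 / 61/375 = 13/61
P(Y=1 | obs) = 16/125 / 61/375 = 48/61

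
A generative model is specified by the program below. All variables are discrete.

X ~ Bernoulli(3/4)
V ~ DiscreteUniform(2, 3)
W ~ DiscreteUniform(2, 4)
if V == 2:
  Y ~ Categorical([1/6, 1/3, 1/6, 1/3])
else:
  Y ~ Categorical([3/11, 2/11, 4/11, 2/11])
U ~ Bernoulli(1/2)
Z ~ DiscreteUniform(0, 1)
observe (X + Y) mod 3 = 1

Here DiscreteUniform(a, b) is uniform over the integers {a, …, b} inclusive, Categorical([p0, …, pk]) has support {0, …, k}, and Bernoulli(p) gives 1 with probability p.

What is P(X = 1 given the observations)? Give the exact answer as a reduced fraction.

Enumerate traces; 72 have nonzero weight after conditioning:
  (X=0, V=2, W=2, Y=1, U=0, Z=0) weight 1/288
  (X=0, V=2, W=2, Y=1, U=0, Z=1) weight 1/288
  (X=0, V=2, W=2, Y=1, U=1, Z=0) weight 1/288
  (X=0, V=2, W=2, Y=1, U=1, Z=1) weight 1/288
  (X=0, V=2, W=3, Y=1, U=0, Z=0) weight 1/288
  (X=0, V=2, W=3, Y=1, U=0, Z=1) weight 1/288
  (X=0, V=2, W=3, Y=1, U=1, Z=0) weight 1/288
  (X=0, V=2, W=3, Y=1, U=1, Z=1) weight 1/288
  (X=1, V=2, W=2, Y=0, U=0, Z=0) weight 1/192
  … 63 more
Group by X:
  weight(X=0) = 17/264
  weight(X=1) = 63/176
Total weight = 17/264 + 63/176 = 223/528
P(X=0 | obs) = 17/264 / 223/528 = 34/223
P(X=1 | obs) = 63/176 / 223/528 = 189/223

P(X = 1 | obs) = 189/223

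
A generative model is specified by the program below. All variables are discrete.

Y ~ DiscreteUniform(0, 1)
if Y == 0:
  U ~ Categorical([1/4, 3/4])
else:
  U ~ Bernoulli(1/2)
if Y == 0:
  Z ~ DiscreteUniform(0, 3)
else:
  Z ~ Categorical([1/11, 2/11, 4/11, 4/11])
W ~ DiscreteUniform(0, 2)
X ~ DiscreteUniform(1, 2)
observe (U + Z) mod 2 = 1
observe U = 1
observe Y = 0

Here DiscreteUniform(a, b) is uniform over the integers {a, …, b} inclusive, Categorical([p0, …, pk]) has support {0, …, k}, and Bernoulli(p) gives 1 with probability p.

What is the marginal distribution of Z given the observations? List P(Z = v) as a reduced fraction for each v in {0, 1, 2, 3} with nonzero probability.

P(Z=0) = 1/2, P(Z=2) = 1/2

Enumerate traces; 12 have nonzero weight after conditioning:
  (Y=0, U=1, Z=0, W=0, X=1) weight 1/64
  (Y=0, U=1, Z=0, W=0, X=2) weight 1/64
  (Y=0, U=1, Z=0, W=1, X=1) weight 1/64
  (Y=0, U=1, Z=0, W=1, X=2) weight 1/64
  (Y=0, U=1, Z=0, W=2, X=1) weight 1/64
  (Y=0, U=1, Z=0, W=2, X=2) weight 1/64
  (Y=0, U=1, Z=2, W=0, X=1) weight 1/64
  (Y=0, U=1, Z=2, W=0, X=2) weight 1/64
  … 4 more
Group by Z:
  weight(Z=0) = 3/32
  weight(Z=2) = 3/32
Total weight = 3/32 + 3/32 = 3/16
P(Z=0 | obs) = 3/32 / 3/16 = 1/2
P(Z=2 | obs) = 3/32 / 3/16 = 1/2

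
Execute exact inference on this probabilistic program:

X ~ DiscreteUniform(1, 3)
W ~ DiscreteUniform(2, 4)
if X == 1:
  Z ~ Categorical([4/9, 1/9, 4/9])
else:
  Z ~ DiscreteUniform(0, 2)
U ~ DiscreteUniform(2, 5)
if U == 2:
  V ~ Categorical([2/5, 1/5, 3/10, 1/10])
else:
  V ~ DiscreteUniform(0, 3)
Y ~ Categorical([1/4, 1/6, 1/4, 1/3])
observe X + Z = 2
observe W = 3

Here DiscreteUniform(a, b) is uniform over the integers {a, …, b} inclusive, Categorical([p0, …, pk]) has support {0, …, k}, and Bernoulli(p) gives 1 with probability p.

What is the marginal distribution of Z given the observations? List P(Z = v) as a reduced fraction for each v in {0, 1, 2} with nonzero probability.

Enumerate traces; 128 have nonzero weight after conditioning:
  (X=1, W=3, Z=1, U=2, V=0, Y=0) weight 1/3240
  (X=1, W=3, Z=1, U=2, V=0, Y=1) weight 1/4860
  (X=1, W=3, Z=1, U=2, V=0, Y=2) weight 1/3240
  (X=1, W=3, Z=1, U=2, V=0, Y=3) weight 1/2430
  (X=1, W=3, Z=1, U=2, V=1, Y=0) weight 1/6480
  (X=1, W=3, Z=1, U=2, V=1, Y=1) weight 1/9720
  (X=1, W=3, Z=1, U=2, V=1, Y=2) weight 1/6480
  (X=1, W=3, Z=1, U=2, V=1, Y=3) weight 1/4860
  (X=2, W=3, Z=0, U=2, V=0, Y=0) weight 1/1080
  … 119 more
Group by Z:
  weight(Z=0) = 1/27
  weight(Z=1) = 1/81
Total weight = 1/27 + 1/81 = 4/81
P(Z=0 | obs) = 1/27 / 4/81 = 3/4
P(Z=1 | obs) = 1/81 / 4/81 = 1/4

P(Z=0) = 3/4, P(Z=1) = 1/4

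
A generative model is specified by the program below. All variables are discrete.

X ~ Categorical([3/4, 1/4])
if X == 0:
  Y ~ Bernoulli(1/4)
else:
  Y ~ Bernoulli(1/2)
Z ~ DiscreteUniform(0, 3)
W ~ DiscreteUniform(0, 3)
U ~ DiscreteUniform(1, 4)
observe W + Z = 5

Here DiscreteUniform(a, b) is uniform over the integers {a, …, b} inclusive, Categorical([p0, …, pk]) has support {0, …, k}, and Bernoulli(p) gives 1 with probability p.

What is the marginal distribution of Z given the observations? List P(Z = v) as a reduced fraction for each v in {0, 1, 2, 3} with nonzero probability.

Enumerate traces; 32 have nonzero weight after conditioning:
  (X=0, Y=0, Z=2, W=3, U=1) weight 9/1024
  (X=0, Y=0, Z=2, W=3, U=2) weight 9/1024
  (X=0, Y=0, Z=2, W=3, U=3) weight 9/1024
  (X=0, Y=0, Z=2, W=3, U=4) weight 9/1024
  (X=0, Y=0, Z=3, W=2, U=1) weight 9/1024
  (X=0, Y=0, Z=3, W=2, U=2) weight 9/1024
  (X=0, Y=0, Z=3, W=2, U=3) weight 9/1024
  (X=0, Y=0, Z=3, W=2, U=4) weight 9/1024
  … 24 more
Group by Z:
  weight(Z=2) = 1/16
  weight(Z=3) = 1/16
Total weight = 1/16 + 1/16 = 1/8
P(Z=2 | obs) = 1/16 / 1/8 = 1/2
P(Z=3 | obs) = 1/16 / 1/8 = 1/2

P(Z=2) = 1/2, P(Z=3) = 1/2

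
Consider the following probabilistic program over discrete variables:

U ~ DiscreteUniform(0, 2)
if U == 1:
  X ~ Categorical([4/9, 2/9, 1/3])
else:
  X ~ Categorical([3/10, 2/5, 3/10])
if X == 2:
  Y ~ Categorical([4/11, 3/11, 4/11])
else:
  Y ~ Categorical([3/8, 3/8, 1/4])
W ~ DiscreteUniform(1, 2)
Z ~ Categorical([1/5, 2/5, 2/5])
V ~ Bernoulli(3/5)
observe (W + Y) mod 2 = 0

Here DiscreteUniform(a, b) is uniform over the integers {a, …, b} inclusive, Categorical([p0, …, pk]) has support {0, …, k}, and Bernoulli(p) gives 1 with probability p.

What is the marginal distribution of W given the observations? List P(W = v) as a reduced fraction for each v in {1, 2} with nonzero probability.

Enumerate traces; 162 have nonzero weight after conditioning:
  (U=0, X=0, Y=0, W=2, Z=0, V=0) weight 3/2000
  (U=0, X=0, Y=0, W=2, Z=0, V=1) weight 9/4000
  (U=0, X=0, Y=0, W=2, Z=1, V=0) weight 3/1000
  (U=0, X=0, Y=0, W=2, Z=1, V=1) weight 9/2000
  (U=0, X=0, Y=0, W=2, Z=2, V=0) weight 3/1000
  (U=0, X=0, Y=0, W=2, Z=2, V=1) weight 9/2000
  (U=0, X=0, Y=1, W=1, Z=0, V=0) weight 3/2000
  (U=0, X=0, Y=1, W=1, Z=0, V=1) weight 9/4000
  … 154 more
Group by W:
  weight(W=1) = 151/880
  weight(W=2) = 289/880
Total weight = 151/880 + 289/880 = 1/2
P(W=1 | obs) = 151/880 / 1/2 = 151/440
P(W=2 | obs) = 289/880 / 1/2 = 289/440

P(W=1) = 151/440, P(W=2) = 289/440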